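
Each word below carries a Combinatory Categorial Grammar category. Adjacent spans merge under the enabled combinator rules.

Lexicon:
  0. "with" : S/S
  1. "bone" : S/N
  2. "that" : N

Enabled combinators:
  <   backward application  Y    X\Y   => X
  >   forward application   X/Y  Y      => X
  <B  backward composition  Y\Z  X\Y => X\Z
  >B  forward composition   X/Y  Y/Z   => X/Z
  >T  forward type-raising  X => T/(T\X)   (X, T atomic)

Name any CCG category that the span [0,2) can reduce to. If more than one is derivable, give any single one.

[0,3] S   >
  [0,2] S/N   >B
    [0,1] "with" : S/S
    [1,2] "bone" : S/N
  [2,3] "that" : N

S/N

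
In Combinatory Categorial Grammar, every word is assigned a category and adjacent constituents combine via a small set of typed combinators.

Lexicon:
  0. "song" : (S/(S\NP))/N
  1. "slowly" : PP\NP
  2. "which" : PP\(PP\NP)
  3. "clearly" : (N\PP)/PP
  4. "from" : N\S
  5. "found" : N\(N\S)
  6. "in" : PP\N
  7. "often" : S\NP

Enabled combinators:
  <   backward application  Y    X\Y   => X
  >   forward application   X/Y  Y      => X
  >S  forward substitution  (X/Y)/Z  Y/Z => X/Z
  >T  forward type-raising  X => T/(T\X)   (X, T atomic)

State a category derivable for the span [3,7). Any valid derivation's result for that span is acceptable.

[0,8] S   >
  [0,7] S/(S\NP)   >
    [0,1] "song" : (S/(S\NP))/N
    [1,7] N   <
      [1,3] PP   <
        [1,2] "slowly" : PP\NP
        [2,3] "which" : PP\(PP\NP)
      [3,7] N\PP   >
        [3,4] "clearly" : (N\PP)/PP
        [4,7] PP   <
          [4,6] N   <
            [4,5] "from" : N\S
            [5,6] "found" : N\(N\S)
          [6,7] "in" : PP\N
  [7,8] "often" : S\NP

N\PP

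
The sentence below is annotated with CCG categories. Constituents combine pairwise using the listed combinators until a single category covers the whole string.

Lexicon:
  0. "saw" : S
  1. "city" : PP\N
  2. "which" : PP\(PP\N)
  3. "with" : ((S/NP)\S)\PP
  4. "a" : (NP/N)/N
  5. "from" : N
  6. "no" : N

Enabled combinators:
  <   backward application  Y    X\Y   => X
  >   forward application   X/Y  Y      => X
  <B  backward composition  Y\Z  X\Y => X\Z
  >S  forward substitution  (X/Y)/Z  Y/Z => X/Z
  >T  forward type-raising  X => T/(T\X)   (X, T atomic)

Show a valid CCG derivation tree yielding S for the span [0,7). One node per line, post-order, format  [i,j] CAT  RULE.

[0,7] S   >
  [0,4] S/NP   <
    [0,1] "saw" : S
    [1,4] (S/NP)\S   <
      [1,3] PP   <
        [1,2] "city" : PP\N
        [2,3] "which" : PP\(PP\N)
      [3,4] "with" : ((S/NP)\S)\PP
  [4,7] NP   >
    [4,6] NP/N   >
      [4,5] "a" : (NP/N)/N
      [5,6] "from" : N
    [6,7] "no" : N

[0,1] S  lex  "saw"
[1,2] PP\N  lex  "city"
[2,3] PP\(PP\N)  lex  "which"
[1,3] PP  <  k=2
[3,4] ((S/NP)\S)\PP  lex  "with"
[1,4] (S/NP)\S  <  k=3
[0,4] S/NP  <  k=1
[4,5] (NP/N)/N  lex  "a"
[5,6] N  lex  "from"
[4,6] NP/N  >  k=5
[6,7] N  lex  "no"
[4,7] NP  >  k=6
[0,7] S  >  k=4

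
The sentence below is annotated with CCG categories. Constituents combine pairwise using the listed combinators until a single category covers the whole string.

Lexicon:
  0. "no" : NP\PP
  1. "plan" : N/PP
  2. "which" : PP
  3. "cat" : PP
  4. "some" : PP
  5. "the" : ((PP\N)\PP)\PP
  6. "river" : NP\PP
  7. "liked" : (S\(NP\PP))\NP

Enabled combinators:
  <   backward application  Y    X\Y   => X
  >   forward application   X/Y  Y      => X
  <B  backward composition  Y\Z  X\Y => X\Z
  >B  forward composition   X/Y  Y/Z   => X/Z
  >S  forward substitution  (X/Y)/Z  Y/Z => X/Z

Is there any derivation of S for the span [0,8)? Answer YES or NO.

YES

[0,8] S   <
  [0,1] "no" : NP\PP
  [1,8] S\(NP\PP)   <
    [1,7] NP   <
      [1,3] N   >
        [1,2] "plan" : N/PP
        [2,3] "which" : PP
      [3,7] NP\N   <B
        [3,6] PP\N   <
          [3,4] "cat" : PP
          [4,6] (PP\N)\PP   <
            [4,5] "some" : PP
            [5,6] "the" : ((PP\N)\PP)\PP
        [6,7] "river" : NP\PP
    [7,8] "liked" : (S\(NP\PP))\NP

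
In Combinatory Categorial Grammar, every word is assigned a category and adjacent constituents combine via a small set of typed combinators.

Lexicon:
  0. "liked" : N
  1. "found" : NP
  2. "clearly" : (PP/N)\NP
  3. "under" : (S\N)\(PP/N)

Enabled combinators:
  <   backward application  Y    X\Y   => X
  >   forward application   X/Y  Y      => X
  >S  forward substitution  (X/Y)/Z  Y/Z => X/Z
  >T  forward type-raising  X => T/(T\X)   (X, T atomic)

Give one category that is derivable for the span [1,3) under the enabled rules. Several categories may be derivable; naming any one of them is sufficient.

PP/N

[0,4] S   >
  [0,1] S/(S\N)   >T
    [0,1] "liked" : N
  [1,4] S\N   <
    [1,3] PP/N   <
      [1,2] "found" : NP
      [2,3] "clearly" : (PP/N)\NP
    [3,4] "under" : (S\N)\(PP/N)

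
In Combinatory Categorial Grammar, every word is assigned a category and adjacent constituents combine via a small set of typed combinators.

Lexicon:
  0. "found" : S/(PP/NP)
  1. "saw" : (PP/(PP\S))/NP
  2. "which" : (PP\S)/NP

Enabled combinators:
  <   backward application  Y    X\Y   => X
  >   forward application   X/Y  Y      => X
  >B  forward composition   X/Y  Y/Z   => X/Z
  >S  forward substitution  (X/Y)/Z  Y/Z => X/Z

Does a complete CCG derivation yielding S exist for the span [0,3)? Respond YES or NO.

[0,3] S   >
  [0,1] "found" : S/(PP/NP)
  [1,3] PP/NP   >S
    [1,2] "saw" : (PP/(PP\S))/NP
    [2,3] "which" : (PP\S)/NP

YES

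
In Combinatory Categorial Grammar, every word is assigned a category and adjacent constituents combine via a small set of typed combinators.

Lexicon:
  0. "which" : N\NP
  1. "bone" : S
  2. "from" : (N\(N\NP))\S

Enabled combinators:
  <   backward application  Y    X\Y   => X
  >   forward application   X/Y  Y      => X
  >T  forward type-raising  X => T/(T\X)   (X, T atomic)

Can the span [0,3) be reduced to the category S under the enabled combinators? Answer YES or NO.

NO

N\NP S (N\(N\NP))\S
CKY chart[0,3] = {N, N/(N\N), NP/(NP\N), PP/(PP\N), S/(S\N)}; S ∉ chart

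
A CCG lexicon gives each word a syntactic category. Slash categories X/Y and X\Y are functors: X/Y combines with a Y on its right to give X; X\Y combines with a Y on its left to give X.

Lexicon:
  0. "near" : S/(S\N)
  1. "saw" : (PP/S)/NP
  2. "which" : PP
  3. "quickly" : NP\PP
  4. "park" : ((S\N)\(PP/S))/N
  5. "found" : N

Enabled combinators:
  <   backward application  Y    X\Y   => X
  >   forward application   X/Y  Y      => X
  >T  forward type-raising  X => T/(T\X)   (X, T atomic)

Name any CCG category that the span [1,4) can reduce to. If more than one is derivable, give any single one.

PP/S

[0,6] S   >
  [0,1] "near" : S/(S\N)
  [1,6] S\N   <
    [1,4] PP/S   >
      [1,2] "saw" : (PP/S)/NP
      [2,4] NP   <
        [2,3] "which" : PP
        [3,4] "quickly" : NP\PP
    [4,6] (S\N)\(PP/S)   >
      [4,5] "park" : ((S\N)\(PP/S))/N
      [5,6] "found" : N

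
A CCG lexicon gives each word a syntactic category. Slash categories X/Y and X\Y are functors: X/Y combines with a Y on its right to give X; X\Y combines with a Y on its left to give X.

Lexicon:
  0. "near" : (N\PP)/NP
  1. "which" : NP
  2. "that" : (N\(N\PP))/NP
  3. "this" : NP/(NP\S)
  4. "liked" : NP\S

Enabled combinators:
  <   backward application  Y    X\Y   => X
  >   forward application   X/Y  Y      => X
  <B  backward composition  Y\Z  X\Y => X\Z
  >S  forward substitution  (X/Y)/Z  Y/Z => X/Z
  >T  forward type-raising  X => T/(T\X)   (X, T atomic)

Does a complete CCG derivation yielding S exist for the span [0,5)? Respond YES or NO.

(N\PP)/NP NP (N\(N\PP))/NP NP/(NP\S) NP\S
CKY chart[0,5] = {N, N/(N\N), NP/(NP\N), PP/(PP\N), S/(S\N)}; S ∉ chart

NO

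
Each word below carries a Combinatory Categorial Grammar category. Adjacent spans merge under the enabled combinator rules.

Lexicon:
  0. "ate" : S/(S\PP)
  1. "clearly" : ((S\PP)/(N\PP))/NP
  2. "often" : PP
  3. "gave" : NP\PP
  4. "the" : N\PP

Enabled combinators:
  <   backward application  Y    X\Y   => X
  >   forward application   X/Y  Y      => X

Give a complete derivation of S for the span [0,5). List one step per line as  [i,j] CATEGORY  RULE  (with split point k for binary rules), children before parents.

[0,5] S   >
  [0,1] "ate" : S/(S\PP)
  [1,5] S\PP   >
    [1,4] (S\PP)/(N\PP)   >
      [1,2] "clearly" : ((S\PP)/(N\PP))/NP
      [2,4] NP   <
        [2,3] "often" : PP
        [3,4] "gave" : NP\PP
    [4,5] "the" : N\PP

[0,1] S/(S\PP)  lex  "ate"
[1,2] ((S\PP)/(N\PP))/NP  lex  "clearly"
[2,3] PP  lex  "often"
[3,4] NP\PP  lex  "gave"
[2,4] NP  <  k=3
[1,4] (S\PP)/(N\PP)  >  k=2
[4,5] N\PP  lex  "the"
[1,5] S\PP  >  k=4
[0,5] S  >  k=1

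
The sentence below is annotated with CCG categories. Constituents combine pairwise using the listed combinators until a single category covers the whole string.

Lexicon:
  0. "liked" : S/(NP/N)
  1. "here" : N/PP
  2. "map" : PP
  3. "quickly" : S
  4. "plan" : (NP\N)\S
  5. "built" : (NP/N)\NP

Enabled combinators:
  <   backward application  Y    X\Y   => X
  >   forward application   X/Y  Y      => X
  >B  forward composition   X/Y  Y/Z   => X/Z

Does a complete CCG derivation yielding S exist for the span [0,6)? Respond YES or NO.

[0,6] S   >
  [0,1] "liked" : S/(NP/N)
  [1,6] NP/N   <
    [1,5] NP   <
      [1,3] N   >
        [1,2] "here" : N/PP
        [2,3] "map" : PP
      [3,5] NP\N   <
        [3,4] "quickly" : S
        [4,5] "plan" : (NP\N)\S
    [5,6] "built" : (NP/N)\NP

YES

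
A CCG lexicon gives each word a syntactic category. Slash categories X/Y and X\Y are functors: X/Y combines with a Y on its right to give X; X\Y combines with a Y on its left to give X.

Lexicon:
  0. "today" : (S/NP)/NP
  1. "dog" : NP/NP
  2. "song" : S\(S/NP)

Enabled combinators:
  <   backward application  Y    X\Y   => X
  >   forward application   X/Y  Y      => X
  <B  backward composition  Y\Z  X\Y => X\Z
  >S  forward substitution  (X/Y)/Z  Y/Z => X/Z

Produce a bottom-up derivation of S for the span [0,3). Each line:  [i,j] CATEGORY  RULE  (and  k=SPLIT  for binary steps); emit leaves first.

[0,3] S   <
  [0,2] S/NP   >S
    [0,1] "today" : (S/NP)/NP
    [1,2] "dog" : NP/NP
  [2,3] "song" : S\(S/NP)

[0,1] (S/NP)/NP  lex  "today"
[1,2] NP/NP  lex  "dog"
[0,2] S/NP  >S  k=1
[2,3] S\(S/NP)  lex  "song"
[0,3] S  <  k=2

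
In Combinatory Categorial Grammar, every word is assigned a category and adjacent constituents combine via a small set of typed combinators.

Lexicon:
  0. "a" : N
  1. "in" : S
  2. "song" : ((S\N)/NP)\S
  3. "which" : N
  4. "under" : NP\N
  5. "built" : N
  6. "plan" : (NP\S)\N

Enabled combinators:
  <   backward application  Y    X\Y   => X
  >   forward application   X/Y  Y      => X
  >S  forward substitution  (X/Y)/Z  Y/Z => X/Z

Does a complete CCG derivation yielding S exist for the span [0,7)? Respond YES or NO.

N S ((S\N)/NP)\S N NP\N N (NP\S)\N
CKY chart[0,7] = {NP}; S ∉ chart

NO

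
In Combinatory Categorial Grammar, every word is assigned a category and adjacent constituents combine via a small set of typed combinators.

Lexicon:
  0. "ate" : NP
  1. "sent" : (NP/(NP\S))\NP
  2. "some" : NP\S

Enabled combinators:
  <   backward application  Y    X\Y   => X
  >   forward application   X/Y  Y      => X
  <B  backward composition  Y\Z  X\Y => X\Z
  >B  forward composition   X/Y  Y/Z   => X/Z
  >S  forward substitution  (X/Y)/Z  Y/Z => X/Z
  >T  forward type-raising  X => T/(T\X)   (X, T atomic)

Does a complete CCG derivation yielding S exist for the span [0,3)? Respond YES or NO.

NO

NP (NP/(NP\S))\NP NP\S
CKY chart[0,3] = {N/(N\NP), NP, NP/(NP\NP), PP/(PP\NP), S/(S\NP)}; S ∉ chart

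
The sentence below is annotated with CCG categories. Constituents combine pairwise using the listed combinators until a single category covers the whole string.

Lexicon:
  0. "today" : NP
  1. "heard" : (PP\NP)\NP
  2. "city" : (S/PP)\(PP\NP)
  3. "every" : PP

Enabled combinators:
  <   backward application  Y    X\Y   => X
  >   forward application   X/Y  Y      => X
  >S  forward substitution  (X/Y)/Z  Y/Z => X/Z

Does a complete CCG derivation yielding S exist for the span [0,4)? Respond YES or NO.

[0,4] S   >
  [0,3] S/PP   <
    [0,2] PP\NP   <
      [0,1] "today" : NP
      [1,2] "heard" : (PP\NP)\NP
    [2,3] "city" : (S/PP)\(PP\NP)
  [3,4] "every" : PP

YES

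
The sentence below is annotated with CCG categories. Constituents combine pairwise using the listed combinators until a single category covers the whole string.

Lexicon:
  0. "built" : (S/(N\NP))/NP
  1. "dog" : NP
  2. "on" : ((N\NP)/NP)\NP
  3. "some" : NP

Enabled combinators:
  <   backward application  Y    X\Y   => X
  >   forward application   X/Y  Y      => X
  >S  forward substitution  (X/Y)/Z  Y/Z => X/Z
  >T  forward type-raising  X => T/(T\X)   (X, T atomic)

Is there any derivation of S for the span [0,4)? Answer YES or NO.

[0,4] S   >
  [0,3] S/NP   >S
    [0,1] "built" : (S/(N\NP))/NP
    [1,3] (N\NP)/NP   <
      [1,2] "dog" : NP
      [2,3] "on" : ((N\NP)/NP)\NP
  [3,4] "some" : NP

YES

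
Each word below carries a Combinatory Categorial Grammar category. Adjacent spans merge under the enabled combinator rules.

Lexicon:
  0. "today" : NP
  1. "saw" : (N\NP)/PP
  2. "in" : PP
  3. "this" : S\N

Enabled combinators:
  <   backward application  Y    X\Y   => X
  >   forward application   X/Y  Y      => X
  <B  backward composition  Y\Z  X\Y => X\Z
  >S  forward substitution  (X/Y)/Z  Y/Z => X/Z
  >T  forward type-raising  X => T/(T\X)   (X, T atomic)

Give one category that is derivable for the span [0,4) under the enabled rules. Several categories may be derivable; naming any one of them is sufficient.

[0,4] S   <
  [0,3] N   >
    [0,1] N/(N\NP)   >T
      [0,1] "today" : NP
    [1,3] N\NP   >
      [1,2] "saw" : (N\NP)/PP
      [2,3] "in" : PP
  [3,4] "this" : S\N

S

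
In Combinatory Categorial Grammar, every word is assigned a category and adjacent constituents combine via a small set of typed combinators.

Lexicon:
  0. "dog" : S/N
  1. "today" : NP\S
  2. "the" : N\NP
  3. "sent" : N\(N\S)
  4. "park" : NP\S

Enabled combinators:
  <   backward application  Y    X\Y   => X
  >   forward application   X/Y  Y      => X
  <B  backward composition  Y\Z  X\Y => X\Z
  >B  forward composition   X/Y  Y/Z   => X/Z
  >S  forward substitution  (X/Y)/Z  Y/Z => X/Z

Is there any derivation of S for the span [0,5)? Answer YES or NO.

NO

S/N NP\S N\NP N\(N\S) NP\S
CKY chart[0,5] = {NP}; S ∉ chart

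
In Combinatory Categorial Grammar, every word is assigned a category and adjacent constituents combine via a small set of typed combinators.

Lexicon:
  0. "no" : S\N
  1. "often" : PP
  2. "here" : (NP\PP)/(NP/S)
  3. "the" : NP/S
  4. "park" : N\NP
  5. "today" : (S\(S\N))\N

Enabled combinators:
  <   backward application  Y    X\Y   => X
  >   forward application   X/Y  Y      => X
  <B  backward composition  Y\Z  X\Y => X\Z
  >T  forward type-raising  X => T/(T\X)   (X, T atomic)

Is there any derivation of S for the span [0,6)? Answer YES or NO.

[0,6] S   <
  [0,1] "no" : S\N
  [1,6] S\(S\N)   <
    [1,5] N   >
      [1,2] N/(N\PP)   >T
        [1,2] "often" : PP
      [2,5] N\PP   <B
        [2,4] NP\PP   >
          [2,3] "here" : (NP\PP)/(NP/S)
          [3,4] "the" : NP/S
        [4,5] "park" : N\NP
    [5,6] "today" : (S\(S\N))\N

YES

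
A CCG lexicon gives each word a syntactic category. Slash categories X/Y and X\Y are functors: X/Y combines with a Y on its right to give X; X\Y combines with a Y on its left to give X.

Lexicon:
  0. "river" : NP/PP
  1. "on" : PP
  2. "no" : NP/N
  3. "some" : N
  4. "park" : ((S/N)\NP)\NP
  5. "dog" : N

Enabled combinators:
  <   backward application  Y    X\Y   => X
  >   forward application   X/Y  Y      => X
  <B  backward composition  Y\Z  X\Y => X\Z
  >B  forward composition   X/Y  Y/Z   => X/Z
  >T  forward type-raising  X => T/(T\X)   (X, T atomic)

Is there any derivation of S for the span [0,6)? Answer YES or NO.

[0,6] S   >
  [0,5] S/N   <
    [0,2] NP   >
      [0,1] "river" : NP/PP
      [1,2] "on" : PP
    [2,5] (S/N)\NP   <
      [2,4] NP   >
        [2,3] "no" : NP/N
        [3,4] "some" : N
      [4,5] "park" : ((S/N)\NP)\NP
  [5,6] "dog" : N

YES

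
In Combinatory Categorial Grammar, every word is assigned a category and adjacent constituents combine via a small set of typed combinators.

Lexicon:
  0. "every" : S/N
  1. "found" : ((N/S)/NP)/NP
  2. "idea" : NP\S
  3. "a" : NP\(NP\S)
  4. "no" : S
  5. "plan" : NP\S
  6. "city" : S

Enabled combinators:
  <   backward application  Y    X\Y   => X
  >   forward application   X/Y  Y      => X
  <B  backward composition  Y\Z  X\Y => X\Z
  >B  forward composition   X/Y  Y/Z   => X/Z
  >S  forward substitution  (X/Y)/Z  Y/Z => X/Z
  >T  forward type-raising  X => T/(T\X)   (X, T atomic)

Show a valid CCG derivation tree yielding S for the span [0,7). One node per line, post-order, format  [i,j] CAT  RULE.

[0,7] S   >
  [0,1] "every" : S/N
  [1,7] N   >
    [1,6] N/S   >
      [1,4] (N/S)/NP   >
        [1,2] "found" : ((N/S)/NP)/NP
        [2,4] NP   <
          [2,3] "idea" : NP\S
          [3,4] "a" : NP\(NP\S)
      [4,6] NP   <
        [4,5] "no" : S
        [5,6] "plan" : NP\S
    [6,7] "city" : S

[0,1] S/N  lex  "every"
[1,2] ((N/S)/NP)/NP  lex  "found"
[2,3] NP\S  lex  "idea"
[3,4] NP\(NP\S)  lex  "a"
[2,4] NP  <  k=3
[1,4] (N/S)/NP  >  k=2
[4,5] S  lex  "no"
[5,6] NP\S  lex  "plan"
[4,6] NP  <  k=5
[1,6] N/S  >  k=4
[6,7] S  lex  "city"
[1,7] N  >  k=6
[0,7] S  >  k=1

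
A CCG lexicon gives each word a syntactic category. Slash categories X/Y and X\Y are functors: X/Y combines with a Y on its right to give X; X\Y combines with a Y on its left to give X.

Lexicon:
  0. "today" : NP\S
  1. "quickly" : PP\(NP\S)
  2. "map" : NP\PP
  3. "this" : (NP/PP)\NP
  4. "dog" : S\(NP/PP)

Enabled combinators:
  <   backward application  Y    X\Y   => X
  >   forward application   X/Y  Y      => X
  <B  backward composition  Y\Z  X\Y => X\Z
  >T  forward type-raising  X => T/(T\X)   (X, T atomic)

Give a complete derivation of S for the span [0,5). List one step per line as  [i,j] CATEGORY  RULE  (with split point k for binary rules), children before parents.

[0,1] NP\S  lex  "today"
[1,2] PP\(NP\S)  lex  "quickly"
[0,2] PP  <  k=1
[2,3] NP\PP  lex  "map"
[0,3] NP  <  k=2
[3,4] (NP/PP)\NP  lex  "this"
[0,4] NP/PP  <  k=3
[4,5] S\(NP/PP)  lex  "dog"
[0,5] S  <  k=4

[0,5] S   <
  [0,4] NP/PP   <
    [0,3] NP   <
      [0,2] PP   <
        [0,1] "today" : NP\S
        [1,2] "quickly" : PP\(NP\S)
      [2,3] "map" : NP\PP
    [3,4] "this" : (NP/PP)\NP
  [4,5] "dog" : S\(NP/PP)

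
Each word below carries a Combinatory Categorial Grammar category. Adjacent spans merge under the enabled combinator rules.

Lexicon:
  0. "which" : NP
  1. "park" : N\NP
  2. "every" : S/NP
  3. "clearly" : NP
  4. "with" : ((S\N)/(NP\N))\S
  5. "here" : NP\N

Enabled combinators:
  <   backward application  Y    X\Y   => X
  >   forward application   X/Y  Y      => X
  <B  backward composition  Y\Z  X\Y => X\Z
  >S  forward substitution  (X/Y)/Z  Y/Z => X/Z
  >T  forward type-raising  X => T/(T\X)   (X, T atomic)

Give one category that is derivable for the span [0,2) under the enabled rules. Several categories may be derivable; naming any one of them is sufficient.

[0,6] S   <
  [0,2] N   <
    [0,1] "which" : NP
    [1,2] "park" : N\NP
  [2,6] S\N   >
    [2,5] (S\N)/(NP\N)   <
      [2,4] S   >
        [2,3] "every" : S/NP
        [3,4] "clearly" : NP
      [4,5] "with" : ((S\N)/(NP\N))\S
    [5,6] "here" : NP\N

N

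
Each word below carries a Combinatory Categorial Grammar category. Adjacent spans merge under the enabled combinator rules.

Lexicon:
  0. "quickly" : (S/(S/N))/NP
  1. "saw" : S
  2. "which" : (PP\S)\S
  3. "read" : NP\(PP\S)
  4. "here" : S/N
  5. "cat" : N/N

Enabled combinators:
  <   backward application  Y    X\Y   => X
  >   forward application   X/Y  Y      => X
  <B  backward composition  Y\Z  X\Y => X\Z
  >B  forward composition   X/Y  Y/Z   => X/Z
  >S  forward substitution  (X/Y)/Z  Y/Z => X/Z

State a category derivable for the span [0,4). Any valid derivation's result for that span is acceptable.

[0,6] S   >
  [0,4] S/(S/N)   >
    [0,1] "quickly" : (S/(S/N))/NP
    [1,4] NP   <
      [1,2] "saw" : S
      [2,4] NP\S   <B
        [2,3] "which" : (PP\S)\S
        [3,4] "read" : NP\(PP\S)
  [4,6] S/N   >B
    [4,5] "here" : S/N
    [5,6] "cat" : N/N

S/(S/N)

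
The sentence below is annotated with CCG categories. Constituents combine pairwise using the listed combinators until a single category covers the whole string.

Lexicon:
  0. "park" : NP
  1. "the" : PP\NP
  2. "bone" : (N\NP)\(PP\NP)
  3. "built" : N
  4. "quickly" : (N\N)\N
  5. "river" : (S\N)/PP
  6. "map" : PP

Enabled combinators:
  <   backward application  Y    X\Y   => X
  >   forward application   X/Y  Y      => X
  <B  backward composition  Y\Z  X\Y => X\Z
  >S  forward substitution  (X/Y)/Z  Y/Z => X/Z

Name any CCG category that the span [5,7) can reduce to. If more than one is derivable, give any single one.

S\N

[0,7] S   <
  [0,3] N   <
    [0,1] "park" : NP
    [1,3] N\NP   <
      [1,2] "the" : PP\NP
      [2,3] "bone" : (N\NP)\(PP\NP)
  [3,7] S\N   <B
    [3,5] N\N   <
      [3,4] "built" : N
      [4,5] "quickly" : (N\N)\N
    [5,7] S\N   >
      [5,6] "river" : (S\N)/PP
      [6,7] "map" : PP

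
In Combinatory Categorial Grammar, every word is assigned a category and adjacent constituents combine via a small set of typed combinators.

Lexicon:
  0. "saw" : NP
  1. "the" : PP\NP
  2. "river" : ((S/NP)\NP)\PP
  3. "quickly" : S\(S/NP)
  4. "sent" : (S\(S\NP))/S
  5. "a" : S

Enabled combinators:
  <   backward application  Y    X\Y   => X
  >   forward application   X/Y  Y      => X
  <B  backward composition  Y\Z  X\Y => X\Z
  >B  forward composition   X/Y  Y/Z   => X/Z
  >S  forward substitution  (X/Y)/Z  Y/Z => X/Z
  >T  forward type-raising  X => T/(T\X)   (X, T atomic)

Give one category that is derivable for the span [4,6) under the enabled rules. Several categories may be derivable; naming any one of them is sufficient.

S\(S\NP)

[0,6] S   <
  [0,4] S\NP   <B
    [0,3] (S/NP)\NP   <
      [0,2] PP   >
        [0,1] PP/(PP\NP)   >T
          [0,1] "saw" : NP
        [1,2] "the" : PP\NP
      [2,3] "river" : ((S/NP)\NP)\PP
    [3,4] "quickly" : S\(S/NP)
  [4,6] S\(S\NP)   >
    [4,5] "sent" : (S\(S\NP))/S
    [5,6] "a" : S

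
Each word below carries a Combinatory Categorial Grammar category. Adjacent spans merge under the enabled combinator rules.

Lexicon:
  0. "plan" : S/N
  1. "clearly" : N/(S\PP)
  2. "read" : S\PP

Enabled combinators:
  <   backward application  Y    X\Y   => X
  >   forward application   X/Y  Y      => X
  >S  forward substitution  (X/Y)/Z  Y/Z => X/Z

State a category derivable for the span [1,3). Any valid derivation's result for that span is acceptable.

[0,3] S   >
  [0,1] "plan" : S/N
  [1,3] N   >
    [1,2] "clearly" : N/(S\PP)
    [2,3] "read" : S\PP

N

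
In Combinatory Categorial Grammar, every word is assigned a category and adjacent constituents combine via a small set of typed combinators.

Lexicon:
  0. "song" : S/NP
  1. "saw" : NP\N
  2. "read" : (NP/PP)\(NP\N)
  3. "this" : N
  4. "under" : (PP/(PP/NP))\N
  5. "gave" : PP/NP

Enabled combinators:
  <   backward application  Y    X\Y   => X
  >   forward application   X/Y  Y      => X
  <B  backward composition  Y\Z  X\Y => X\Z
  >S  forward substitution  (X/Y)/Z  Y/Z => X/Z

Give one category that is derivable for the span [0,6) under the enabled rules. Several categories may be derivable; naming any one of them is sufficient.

[0,6] S   >
  [0,1] "song" : S/NP
  [1,6] NP   >
    [1,3] NP/PP   <
      [1,2] "saw" : NP\N
      [2,3] "read" : (NP/PP)\(NP\N)
    [3,6] PP   >
      [3,5] PP/(PP/NP)   <
        [3,4] "this" : N
        [4,5] "under" : (PP/(PP/NP))\N
      [5,6] "gave" : PP/NP

S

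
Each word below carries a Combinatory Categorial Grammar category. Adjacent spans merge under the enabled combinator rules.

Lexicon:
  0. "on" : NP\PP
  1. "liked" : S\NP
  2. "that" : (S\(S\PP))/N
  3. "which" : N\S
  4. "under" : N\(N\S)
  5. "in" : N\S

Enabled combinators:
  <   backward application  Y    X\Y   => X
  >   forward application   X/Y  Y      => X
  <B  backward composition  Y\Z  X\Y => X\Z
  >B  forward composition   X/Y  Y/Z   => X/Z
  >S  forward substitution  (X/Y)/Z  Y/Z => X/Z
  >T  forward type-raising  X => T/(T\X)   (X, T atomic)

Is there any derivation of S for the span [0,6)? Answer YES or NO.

NP\PP S\NP (S\(S\PP))/N N\S N\(N\S) N\S
CKY chart[0,6] = {N, N/(N\N), NP/(NP\N), PP/(PP\N), S/(S\N)}; S ∉ chart

NO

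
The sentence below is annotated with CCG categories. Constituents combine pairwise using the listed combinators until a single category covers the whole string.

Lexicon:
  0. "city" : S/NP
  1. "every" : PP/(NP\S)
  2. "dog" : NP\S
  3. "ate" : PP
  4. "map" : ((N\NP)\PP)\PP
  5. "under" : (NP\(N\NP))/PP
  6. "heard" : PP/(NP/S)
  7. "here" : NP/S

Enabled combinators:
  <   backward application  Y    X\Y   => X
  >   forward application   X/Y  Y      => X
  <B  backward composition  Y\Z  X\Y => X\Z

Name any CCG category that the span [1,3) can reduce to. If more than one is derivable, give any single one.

PP

[0,8] S   >
  [0,1] "city" : S/NP
  [1,8] NP   <
    [1,3] PP   >
      [1,2] "every" : PP/(NP\S)
      [2,3] "dog" : NP\S
    [3,8] NP\PP   <B
      [3,5] (N\NP)\PP   <
        [3,4] "ate" : PP
        [4,5] "map" : ((N\NP)\PP)\PP
      [5,8] NP\(N\NP)   >
        [5,6] "under" : (NP\(N\NP))/PP
        [6,8] PP   >
          [6,7] "heard" : PP/(NP/S)
          [7,8] "here" : NP/S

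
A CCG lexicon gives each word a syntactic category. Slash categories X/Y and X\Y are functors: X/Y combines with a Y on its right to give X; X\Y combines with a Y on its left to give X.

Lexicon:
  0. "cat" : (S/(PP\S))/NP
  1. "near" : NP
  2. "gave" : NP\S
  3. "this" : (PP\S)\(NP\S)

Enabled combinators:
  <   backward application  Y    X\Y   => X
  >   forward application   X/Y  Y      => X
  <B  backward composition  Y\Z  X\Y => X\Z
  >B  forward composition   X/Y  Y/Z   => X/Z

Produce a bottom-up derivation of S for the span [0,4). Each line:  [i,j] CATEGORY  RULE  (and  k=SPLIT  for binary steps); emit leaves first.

[0,1] (S/(PP\S))/NP  lex  "cat"
[1,2] NP  lex  "near"
[0,2] S/(PP\S)  >  k=1
[2,3] NP\S  lex  "gave"
[3,4] (PP\S)\(NP\S)  lex  "this"
[2,4] PP\S  <  k=3
[0,4] S  >  k=2

[0,4] S   >
  [0,2] S/(PP\S)   >
    [0,1] "cat" : (S/(PP\S))/NP
    [1,2] "near" : NP
  [2,4] PP\S   <
    [2,3] "gave" : NP\S
    [3,4] "this" : (PP\S)\(NP\S)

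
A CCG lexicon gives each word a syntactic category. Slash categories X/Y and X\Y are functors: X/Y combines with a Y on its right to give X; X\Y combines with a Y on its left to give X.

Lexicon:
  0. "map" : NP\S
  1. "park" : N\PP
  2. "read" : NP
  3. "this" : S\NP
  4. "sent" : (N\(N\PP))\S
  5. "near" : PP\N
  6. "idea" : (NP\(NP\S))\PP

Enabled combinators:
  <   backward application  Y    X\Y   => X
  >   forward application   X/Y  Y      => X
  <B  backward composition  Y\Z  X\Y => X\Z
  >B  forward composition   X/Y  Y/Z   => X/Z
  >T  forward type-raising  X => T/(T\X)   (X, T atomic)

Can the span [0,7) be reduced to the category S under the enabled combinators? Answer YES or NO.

NP\S N\PP NP S\NP (N\(N\PP))\S PP\N (NP\(NP\S))\PP
CKY chart[0,7] = {N/(N\NP), NP, NP/(NP\NP), PP/(PP\NP), S/(S\NP)}; S ∉ chart

NO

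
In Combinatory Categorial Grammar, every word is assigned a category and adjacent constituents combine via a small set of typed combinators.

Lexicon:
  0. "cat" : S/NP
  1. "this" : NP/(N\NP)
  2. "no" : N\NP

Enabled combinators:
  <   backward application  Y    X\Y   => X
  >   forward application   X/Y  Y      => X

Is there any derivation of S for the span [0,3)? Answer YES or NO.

YES

[0,3] S   >
  [0,1] "cat" : S/NP
  [1,3] NP   >
    [1,2] "this" : NP/(N\NP)
    [2,3] "no" : N\NP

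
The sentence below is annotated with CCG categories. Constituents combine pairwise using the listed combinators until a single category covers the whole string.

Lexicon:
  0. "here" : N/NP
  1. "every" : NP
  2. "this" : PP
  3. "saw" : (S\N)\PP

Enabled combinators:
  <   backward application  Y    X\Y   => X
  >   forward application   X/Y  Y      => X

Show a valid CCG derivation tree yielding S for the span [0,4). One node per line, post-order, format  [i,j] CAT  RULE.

[0,4] S   <
  [0,2] N   >
    [0,1] "here" : N/NP
    [1,2] "every" : NP
  [2,4] S\N   <
    [2,3] "this" : PP
    [3,4] "saw" : (S\N)\PP

[0,1] N/NP  lex  "here"
[1,2] NP  lex  "every"
[0,2] N  >  k=1
[2,3] PP  lex  "this"
[3,4] (S\N)\PP  lex  "saw"
[2,4] S\N  <  k=3
[0,4] S  <  k=2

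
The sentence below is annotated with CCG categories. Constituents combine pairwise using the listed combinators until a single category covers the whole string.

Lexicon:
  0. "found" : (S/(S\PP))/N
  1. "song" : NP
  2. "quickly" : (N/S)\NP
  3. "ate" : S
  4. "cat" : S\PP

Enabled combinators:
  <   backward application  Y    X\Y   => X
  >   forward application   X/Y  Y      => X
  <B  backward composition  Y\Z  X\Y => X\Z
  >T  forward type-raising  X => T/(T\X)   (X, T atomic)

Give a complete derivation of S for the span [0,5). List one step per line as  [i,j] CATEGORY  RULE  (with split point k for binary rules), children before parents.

[0,5] S   >
  [0,4] S/(S\PP)   >
    [0,1] "found" : (S/(S\PP))/N
    [1,4] N   >
      [1,3] N/S   <
        [1,2] "song" : NP
        [2,3] "quickly" : (N/S)\NP
      [3,4] "ate" : S
  [4,5] "cat" : S\PP

[0,1] (S/(S\PP))/N  lex  "found"
[1,2] NP  lex  "song"
[2,3] (N/S)\NP  lex  "quickly"
[1,3] N/S  <  k=2
[3,4] S  lex  "ate"
[1,4] N  >  k=3
[0,4] S/(S\PP)  >  k=1
[4,5] S\PP  lex  "cat"
[0,5] S  >  k=4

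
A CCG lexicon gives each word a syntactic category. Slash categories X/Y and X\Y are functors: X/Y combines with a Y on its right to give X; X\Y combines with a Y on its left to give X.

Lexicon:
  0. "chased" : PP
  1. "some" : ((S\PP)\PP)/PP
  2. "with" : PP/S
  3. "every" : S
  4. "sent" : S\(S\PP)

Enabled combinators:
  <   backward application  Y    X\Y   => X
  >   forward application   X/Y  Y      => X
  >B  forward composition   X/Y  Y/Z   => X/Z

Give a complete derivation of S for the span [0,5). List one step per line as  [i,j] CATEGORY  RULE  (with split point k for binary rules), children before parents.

[0,1] PP  lex  "chased"
[1,2] ((S\PP)\PP)/PP  lex  "some"
[2,3] PP/S  lex  "with"
[3,4] S  lex  "every"
[2,4] PP  >  k=3
[1,4] (S\PP)\PP  >  k=2
[0,4] S\PP  <  k=1
[4,5] S\(S\PP)  lex  "sent"
[0,5] S  <  k=4

[0,5] S   <
  [0,4] S\PP   <
    [0,1] "chased" : PP
    [1,4] (S\PP)\PP   >
      [1,2] "some" : ((S\PP)\PP)/PP
      [2,4] PP   >
        [2,3] "with" : PP/S
        [3,4] "every" : S
  [4,5] "sent" : S\(S\PP)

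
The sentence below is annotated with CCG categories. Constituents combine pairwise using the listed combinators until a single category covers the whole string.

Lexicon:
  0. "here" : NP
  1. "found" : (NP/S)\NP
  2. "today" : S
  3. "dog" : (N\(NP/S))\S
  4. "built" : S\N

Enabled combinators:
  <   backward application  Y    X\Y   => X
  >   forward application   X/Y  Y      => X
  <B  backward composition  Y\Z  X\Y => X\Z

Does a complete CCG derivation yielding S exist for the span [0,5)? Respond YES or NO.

YES

[0,5] S   <
  [0,4] N   <
    [0,1] "here" : NP
    [1,4] N\NP   <B
      [1,2] "found" : (NP/S)\NP
      [2,4] N\(NP/S)   <
        [2,3] "today" : S
        [3,4] "dog" : (N\(NP/S))\S
  [4,5] "built" : S\N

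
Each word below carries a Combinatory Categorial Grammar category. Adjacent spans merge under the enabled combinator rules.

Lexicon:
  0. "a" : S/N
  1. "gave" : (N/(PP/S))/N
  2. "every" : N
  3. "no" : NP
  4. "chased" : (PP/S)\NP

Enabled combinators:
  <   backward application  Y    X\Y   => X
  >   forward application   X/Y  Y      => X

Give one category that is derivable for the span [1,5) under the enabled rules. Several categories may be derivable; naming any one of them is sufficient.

[0,5] S   >
  [0,1] "a" : S/N
  [1,5] N   >
    [1,3] N/(PP/S)   >
      [1,2] "gave" : (N/(PP/S))/N
      [2,3] "every" : N
    [3,5] PP/S   <
      [3,4] "no" : NP
      [4,5] "chased" : (PP/S)\NP

N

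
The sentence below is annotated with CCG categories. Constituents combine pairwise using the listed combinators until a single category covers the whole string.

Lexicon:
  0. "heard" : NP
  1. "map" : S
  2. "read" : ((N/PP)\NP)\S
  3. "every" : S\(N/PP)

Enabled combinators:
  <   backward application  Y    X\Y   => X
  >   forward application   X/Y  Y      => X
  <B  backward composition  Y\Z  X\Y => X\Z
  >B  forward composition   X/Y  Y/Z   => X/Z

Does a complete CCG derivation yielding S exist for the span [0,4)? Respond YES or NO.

YES

[0,4] S   <
  [0,3] N/PP   <
    [0,1] "heard" : NP
    [1,3] (N/PP)\NP   <
      [1,2] "map" : S
      [2,3] "read" : ((N/PP)\NP)\S
  [3,4] "every" : S\(N/PP)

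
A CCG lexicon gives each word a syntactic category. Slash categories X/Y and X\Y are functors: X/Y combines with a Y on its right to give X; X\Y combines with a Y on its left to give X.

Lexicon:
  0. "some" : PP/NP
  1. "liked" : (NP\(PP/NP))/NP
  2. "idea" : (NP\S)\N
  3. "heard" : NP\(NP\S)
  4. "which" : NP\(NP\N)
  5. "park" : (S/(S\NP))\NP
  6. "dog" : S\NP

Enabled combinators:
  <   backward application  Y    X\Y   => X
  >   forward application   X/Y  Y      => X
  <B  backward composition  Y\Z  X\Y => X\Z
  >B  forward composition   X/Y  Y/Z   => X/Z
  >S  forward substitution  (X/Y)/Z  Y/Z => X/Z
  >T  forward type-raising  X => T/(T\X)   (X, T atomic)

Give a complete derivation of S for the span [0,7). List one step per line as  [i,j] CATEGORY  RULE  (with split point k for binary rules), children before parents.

[0,7] S   >
  [0,6] S/(S\NP)   <
    [0,5] NP   <
      [0,1] "some" : PP/NP
      [1,5] NP\(PP/NP)   >
        [1,2] "liked" : (NP\(PP/NP))/NP
        [2,5] NP   <
          [2,4] NP\N   <B
            [2,3] "idea" : (NP\S)\N
            [3,4] "heard" : NP\(NP\S)
          [4,5] "which" : NP\(NP\N)
    [5,6] "park" : (S/(S\NP))\NP
  [6,7] "dog" : S\NP

[0,1] PP/NP  lex  "some"
[1,2] (NP\(PP/NP))/NP  lex  "liked"
[2,3] (NP\S)\N  lex  "idea"
[3,4] NP\(NP\S)  lex  "heard"
[2,4] NP\N  <B  k=3
[4,5] NP\(NP\N)  lex  "which"
[2,5] NP  <  k=4
[1,5] NP\(PP/NP)  >  k=2
[0,5] NP  <  k=1
[5,6] (S/(S\NP))\NP  lex  "park"
[0,6] S/(S\NP)  <  k=5
[6,7] S\NP  lex  "dog"
[0,7] S  >  k=6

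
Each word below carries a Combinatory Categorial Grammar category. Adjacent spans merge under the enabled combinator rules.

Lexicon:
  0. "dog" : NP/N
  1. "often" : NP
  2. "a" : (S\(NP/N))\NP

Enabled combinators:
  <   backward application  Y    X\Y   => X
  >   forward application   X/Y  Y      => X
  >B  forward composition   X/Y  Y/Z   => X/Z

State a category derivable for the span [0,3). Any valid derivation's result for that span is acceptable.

S

[0,3] S   <
  [0,1] "dog" : NP/N
  [1,3] S\(NP/N)   <
    [1,2] "often" : NP
    [2,3] "a" : (S\(NP/N))\NP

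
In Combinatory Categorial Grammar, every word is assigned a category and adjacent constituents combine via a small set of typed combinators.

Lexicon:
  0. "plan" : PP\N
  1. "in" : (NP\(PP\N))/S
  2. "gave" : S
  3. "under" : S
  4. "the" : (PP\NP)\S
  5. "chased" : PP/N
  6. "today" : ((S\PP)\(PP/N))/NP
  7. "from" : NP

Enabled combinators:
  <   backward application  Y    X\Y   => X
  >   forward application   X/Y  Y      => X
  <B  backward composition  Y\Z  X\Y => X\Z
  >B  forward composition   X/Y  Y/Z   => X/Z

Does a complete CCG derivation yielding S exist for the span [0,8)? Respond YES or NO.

YES

[0,8] S   <
  [0,3] NP   <
    [0,1] "plan" : PP\N
    [1,3] NP\(PP\N)   >
      [1,2] "in" : (NP\(PP\N))/S
      [2,3] "gave" : S
  [3,8] S\NP   <B
    [3,5] PP\NP   <
      [3,4] "under" : S
      [4,5] "the" : (PP\NP)\S
    [5,8] S\PP   <
      [5,6] "chased" : PP/N
      [6,8] (S\PP)\(PP/N)   >
        [6,7] "today" : ((S\PP)\(PP/N))/NP
        [7,8] "from" : NP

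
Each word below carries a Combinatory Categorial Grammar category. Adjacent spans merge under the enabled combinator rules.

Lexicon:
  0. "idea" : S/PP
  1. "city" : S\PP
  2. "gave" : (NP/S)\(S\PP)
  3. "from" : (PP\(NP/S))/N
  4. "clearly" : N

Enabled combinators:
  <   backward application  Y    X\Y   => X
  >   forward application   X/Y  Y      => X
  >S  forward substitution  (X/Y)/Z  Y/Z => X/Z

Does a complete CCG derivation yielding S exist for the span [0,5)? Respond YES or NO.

YES

[0,5] S   >
  [0,1] "idea" : S/PP
  [1,5] PP   <
    [1,3] NP/S   <
      [1,2] "city" : S\PP
      [2,3] "gave" : (NP/S)\(S\PP)
    [3,5] PP\(NP/S)   >
      [3,4] "from" : (PP\(NP/S))/N
      [4,5] "clearly" : N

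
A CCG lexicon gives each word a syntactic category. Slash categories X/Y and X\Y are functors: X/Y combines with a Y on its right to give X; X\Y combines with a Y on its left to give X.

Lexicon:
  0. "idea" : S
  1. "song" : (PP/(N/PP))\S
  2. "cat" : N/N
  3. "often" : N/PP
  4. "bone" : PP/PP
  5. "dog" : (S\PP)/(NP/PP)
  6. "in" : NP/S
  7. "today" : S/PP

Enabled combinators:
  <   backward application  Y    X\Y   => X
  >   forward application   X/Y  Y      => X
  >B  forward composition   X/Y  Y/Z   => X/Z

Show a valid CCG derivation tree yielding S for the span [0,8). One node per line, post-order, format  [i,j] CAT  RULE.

[0,8] S   <
  [0,5] PP   >
    [0,2] PP/(N/PP)   <
      [0,1] "idea" : S
      [1,2] "song" : (PP/(N/PP))\S
    [2,5] N/PP   >B
      [2,4] N/PP   >B
        [2,3] "cat" : N/N
        [3,4] "often" : N/PP
      [4,5] "bone" : PP/PP
  [5,8] S\PP   >
    [5,6] "dog" : (S\PP)/(NP/PP)
    [6,8] NP/PP   >B
      [6,7] "in" : NP/S
      [7,8] "today" : S/PP

[0,1] S  lex  "idea"
[1,2] (PP/(N/PP))\S  lex  "song"
[0,2] PP/(N/PP)  <  k=1
[2,3] N/N  lex  "cat"
[3,4] N/PP  lex  "often"
[2,4] N/PP  >B  k=3
[4,5] PP/PP  lex  "bone"
[2,5] N/PP  >B  k=4
[0,5] PP  >  k=2
[5,6] (S\PP)/(NP/PP)  lex  "dog"
[6,7] NP/S  lex  "in"
[7,8] S/PP  lex  "today"
[6,8] NP/PP  >B  k=7
[5,8] S\PP  >  k=6
[0,8] S  <  k=5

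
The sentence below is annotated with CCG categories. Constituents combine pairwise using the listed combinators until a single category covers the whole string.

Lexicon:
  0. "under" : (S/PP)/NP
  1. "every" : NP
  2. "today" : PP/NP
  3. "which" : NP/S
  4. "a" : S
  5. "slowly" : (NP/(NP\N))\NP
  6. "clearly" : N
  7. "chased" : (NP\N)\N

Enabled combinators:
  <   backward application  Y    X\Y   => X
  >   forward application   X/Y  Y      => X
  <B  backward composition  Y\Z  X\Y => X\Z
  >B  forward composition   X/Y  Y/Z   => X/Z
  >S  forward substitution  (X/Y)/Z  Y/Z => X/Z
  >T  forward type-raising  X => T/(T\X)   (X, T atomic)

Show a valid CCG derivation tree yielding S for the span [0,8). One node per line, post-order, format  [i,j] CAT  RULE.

[0,8] S   >
  [0,2] S/PP   >
    [0,1] "under" : (S/PP)/NP
    [1,2] "every" : NP
  [2,8] PP   >
    [2,3] "today" : PP/NP
    [3,8] NP   >
      [3,6] NP/(NP\N)   <
        [3,5] NP   >
          [3,4] "which" : NP/S
          [4,5] "a" : S
        [5,6] "slowly" : (NP/(NP\N))\NP
      [6,8] NP\N   <
        [6,7] "clearly" : N
        [7,8] "chased" : (NP\N)\N

[0,1] (S/PP)/NP  lex  "under"
[1,2] NP  lex  "every"
[0,2] S/PP  >  k=1
[2,3] PP/NP  lex  "today"
[3,4] NP/S  lex  "which"
[4,5] S  lex  "a"
[3,5] NP  >  k=4
[5,6] (NP/(NP\N))\NP  lex  "slowly"
[3,6] NP/(NP\N)  <  k=5
[6,7] N  lex  "clearly"
[7,8] (NP\N)\N  lex  "chased"
[6,8] NP\N  <  k=7
[3,8] NP  >  k=6
[2,8] PP  >  k=3
[0,8] S  >  k=2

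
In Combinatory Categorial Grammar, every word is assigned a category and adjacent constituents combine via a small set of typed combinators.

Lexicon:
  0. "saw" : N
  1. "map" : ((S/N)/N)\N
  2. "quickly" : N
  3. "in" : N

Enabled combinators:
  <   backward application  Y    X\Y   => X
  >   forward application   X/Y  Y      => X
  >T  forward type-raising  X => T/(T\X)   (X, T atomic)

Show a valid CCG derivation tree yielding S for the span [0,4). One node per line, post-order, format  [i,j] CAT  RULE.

[0,4] S   >
  [0,3] S/N   >
    [0,2] (S/N)/N   <
      [0,1] "saw" : N
      [1,2] "map" : ((S/N)/N)\N
    [2,3] "quickly" : N
  [3,4] "in" : N

[0,1] N  lex  "saw"
[1,2] ((S/N)/N)\N  lex  "map"
[0,2] (S/N)/N  <  k=1
[2,3] N  lex  "quickly"
[0,3] S/N  >  k=2
[3,4] N  lex  "in"
[0,4] S  >  k=3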